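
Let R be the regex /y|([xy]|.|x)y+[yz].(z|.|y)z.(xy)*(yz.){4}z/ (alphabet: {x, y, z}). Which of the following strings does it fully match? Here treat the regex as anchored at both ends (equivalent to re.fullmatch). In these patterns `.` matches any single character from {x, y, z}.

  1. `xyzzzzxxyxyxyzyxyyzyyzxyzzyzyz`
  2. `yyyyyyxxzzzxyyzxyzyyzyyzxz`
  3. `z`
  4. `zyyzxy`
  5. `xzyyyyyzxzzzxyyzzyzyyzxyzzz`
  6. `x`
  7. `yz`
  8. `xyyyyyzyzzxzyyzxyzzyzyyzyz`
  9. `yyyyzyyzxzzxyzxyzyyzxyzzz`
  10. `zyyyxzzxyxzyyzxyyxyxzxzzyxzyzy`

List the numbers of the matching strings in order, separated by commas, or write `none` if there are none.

1 → no match
2 → no match
3 → no match
4 → no match
5 → no match
6 → no match
7 → no match
8 → no match
9 → no match
10 → no match

none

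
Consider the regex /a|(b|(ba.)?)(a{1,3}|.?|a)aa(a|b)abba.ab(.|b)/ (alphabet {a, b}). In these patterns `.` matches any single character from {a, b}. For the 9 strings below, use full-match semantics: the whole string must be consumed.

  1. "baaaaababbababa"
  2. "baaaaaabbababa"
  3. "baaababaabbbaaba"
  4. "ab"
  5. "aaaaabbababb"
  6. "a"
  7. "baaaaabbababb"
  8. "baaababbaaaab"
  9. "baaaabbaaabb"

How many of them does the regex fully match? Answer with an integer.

6

1 → match
2 → match
3 → no match
4 → no match
5 → match
6 → match
7 → match
8 → no match
9 → match
Total matched: 6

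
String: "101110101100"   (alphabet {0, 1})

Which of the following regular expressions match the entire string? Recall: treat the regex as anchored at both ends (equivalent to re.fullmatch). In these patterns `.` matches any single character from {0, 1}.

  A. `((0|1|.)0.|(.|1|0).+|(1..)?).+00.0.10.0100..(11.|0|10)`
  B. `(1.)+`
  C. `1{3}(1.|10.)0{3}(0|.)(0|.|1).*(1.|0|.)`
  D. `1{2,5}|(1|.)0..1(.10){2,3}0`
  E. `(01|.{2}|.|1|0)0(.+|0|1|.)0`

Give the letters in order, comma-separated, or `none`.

D, E

A → no match
B → no match
C → no match
D → match
E → match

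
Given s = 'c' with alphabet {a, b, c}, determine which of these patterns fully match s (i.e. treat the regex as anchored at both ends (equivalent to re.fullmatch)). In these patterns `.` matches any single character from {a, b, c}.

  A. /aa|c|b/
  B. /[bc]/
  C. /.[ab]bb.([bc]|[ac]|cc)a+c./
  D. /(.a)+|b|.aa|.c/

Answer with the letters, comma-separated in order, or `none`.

A → match
B → match
C → no match
D → no match

A, B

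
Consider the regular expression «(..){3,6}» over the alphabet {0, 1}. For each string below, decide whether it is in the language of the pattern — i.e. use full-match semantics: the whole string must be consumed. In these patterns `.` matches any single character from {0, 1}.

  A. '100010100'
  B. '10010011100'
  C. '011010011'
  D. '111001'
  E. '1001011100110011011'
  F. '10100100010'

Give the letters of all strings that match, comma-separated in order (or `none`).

D

A. '100010100' → no match
B. '10010011100' → no match
C. '011010011' → no match
D. '111001' → match
E → no match
F. '10100100010' → no match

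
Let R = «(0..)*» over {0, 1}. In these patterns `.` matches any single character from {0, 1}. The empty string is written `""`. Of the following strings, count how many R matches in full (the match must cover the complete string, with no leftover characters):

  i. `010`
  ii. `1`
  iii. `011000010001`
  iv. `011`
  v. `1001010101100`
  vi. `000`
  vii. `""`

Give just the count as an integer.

5

i. `010` → match
ii. `1` → no match
iii. `011000010001` → match
iv. `011` → match
v → no match
vi. `000` → match
vii. `""` → match
Total matched: 5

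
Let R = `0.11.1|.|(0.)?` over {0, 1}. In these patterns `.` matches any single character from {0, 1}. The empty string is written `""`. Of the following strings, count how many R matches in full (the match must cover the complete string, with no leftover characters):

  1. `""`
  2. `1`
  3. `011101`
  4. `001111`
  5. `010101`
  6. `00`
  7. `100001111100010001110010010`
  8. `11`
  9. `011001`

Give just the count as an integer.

1 → match
2 → match
3 → match
4 → match
5 → no match
6 → match
7 → no match
8 → no match
9 → no match
Total matched: 5

5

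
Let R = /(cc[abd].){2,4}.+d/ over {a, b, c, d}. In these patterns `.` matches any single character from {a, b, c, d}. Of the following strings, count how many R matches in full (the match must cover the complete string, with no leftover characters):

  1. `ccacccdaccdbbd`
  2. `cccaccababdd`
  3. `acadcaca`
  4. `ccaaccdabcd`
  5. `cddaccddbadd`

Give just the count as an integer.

1 → match
2 → no match
3 → no match — must start with `cc`
4 → match
5 → no match — must start with `cc`
Total matched: 2

2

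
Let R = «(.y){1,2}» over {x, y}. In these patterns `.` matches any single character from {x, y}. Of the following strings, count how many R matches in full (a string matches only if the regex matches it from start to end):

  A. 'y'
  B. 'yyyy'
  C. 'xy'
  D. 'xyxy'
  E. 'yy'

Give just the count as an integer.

A → no match
B → match
C → match
D → match
E → match
Total matched: 4

4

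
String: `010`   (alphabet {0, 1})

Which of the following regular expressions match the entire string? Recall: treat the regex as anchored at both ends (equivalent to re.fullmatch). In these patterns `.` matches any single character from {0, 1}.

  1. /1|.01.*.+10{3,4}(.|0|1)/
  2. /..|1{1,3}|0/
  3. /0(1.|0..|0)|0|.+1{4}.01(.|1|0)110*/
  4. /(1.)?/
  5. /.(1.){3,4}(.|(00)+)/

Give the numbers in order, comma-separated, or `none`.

3

1 → no match
2 → no match
3 → match
4 → no match
5 → no match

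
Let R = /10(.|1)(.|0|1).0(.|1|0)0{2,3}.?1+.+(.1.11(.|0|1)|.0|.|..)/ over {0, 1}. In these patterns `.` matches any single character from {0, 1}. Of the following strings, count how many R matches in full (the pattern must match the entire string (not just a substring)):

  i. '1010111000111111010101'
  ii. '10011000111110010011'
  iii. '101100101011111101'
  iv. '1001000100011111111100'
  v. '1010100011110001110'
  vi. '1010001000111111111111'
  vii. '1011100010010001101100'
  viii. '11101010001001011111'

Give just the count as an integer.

1

i → no match
ii → no match
iii → no match
iv → no match
v → no match
vi → match
vii → no match
viii → no match — must start with '10'
Total matched: 1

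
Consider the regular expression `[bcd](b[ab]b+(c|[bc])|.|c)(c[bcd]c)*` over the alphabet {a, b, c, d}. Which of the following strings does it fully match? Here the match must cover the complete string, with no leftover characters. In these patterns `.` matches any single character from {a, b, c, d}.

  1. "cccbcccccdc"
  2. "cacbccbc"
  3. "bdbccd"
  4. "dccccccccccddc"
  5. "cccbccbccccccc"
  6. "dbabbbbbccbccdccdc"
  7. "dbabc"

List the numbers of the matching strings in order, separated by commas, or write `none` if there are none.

1 → match
2 → match
3 → no match
4 → no match
5 → match
6 → match
7 → match

1, 2, 5, 6, 7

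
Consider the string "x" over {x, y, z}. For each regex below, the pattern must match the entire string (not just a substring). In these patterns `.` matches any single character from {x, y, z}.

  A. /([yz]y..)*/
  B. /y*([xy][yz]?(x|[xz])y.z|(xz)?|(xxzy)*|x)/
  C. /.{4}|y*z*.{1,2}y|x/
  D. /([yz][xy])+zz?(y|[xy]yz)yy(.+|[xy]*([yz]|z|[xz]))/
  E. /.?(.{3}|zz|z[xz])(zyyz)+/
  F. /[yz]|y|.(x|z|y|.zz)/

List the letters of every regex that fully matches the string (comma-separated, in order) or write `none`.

A → no match
B → match
C → match
D → no match
E → no match — must end with "zyyz"
F → no match

B, C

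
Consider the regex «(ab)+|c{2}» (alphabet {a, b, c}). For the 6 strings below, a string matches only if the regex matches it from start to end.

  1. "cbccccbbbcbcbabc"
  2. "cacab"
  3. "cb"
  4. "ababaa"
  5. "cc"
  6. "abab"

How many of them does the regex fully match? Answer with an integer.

1 → no match
2 → no match
3 → no match
4 → no match
5 → match
6 → match
Total matched: 2

2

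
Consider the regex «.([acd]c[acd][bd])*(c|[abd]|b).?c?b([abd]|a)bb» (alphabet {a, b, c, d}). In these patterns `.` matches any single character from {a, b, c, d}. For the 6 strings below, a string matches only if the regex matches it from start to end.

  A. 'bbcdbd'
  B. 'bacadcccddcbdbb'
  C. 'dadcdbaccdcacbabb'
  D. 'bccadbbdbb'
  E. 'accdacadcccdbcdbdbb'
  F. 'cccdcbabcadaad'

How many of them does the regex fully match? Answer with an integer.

2

A. 'bbcdbd' → no match — must end with 'bb'
B → match
C → no match
D. 'bccadbbdbb' → match
E → no match
F → no match — must end with 'bb'
Total matched: 2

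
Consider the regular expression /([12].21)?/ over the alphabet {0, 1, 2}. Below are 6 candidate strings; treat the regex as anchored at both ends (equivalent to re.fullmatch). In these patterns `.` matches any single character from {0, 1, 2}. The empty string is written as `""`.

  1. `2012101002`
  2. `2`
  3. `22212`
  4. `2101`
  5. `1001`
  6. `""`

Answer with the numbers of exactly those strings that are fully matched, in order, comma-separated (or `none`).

6

1 → no match
2 → no match
3 → no match
4 → no match
5 → no match
6 → match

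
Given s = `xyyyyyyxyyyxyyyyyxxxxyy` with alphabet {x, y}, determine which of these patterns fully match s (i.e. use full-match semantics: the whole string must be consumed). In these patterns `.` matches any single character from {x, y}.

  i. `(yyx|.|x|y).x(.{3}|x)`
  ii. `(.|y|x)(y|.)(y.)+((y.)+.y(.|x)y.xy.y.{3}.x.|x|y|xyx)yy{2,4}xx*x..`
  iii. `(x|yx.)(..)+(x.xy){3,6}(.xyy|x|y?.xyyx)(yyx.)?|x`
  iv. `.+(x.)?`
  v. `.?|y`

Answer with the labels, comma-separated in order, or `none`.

i → no match
ii → match
iii → no match
iv → match
v → no match

ii, iv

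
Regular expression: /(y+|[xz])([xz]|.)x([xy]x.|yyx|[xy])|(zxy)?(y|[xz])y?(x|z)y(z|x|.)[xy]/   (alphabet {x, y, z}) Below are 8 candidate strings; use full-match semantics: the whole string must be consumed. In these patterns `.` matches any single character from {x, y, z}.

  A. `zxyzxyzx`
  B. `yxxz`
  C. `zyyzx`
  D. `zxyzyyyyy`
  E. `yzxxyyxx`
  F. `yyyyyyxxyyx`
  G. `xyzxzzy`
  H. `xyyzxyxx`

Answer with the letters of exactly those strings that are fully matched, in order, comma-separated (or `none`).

A, F

A → match
B → no match
C → no match
D → no match
E → no match
F → match
G → no match
H → no match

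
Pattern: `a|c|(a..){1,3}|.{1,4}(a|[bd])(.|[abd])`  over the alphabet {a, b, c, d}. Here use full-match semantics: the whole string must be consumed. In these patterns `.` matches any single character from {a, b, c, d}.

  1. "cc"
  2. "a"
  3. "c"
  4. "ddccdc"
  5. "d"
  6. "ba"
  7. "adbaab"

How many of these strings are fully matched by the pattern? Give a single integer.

4

1 → no match
2 → match
3 → match
4 → match
5 → no match
6 → no match
7 → match
Total matched: 4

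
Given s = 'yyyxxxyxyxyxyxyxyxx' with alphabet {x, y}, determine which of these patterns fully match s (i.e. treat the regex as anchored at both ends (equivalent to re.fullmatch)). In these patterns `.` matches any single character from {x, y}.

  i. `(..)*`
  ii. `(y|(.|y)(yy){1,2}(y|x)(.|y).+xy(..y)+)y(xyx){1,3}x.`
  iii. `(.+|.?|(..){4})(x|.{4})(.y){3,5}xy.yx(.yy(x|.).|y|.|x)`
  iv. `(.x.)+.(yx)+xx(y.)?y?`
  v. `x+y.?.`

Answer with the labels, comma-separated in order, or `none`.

iii

i → no match
ii → no match
iii → match
iv → no match
v → no match — must start with 'x'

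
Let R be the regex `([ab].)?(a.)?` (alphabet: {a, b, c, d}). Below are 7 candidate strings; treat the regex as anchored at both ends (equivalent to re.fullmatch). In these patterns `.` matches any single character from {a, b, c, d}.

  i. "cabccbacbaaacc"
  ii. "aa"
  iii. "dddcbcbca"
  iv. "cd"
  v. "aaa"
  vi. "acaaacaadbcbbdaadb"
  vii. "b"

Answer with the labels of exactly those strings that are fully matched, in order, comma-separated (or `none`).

ii

i → no match
ii → match
iii → no match
iv → no match
v → no match
vi → no match
vii → no match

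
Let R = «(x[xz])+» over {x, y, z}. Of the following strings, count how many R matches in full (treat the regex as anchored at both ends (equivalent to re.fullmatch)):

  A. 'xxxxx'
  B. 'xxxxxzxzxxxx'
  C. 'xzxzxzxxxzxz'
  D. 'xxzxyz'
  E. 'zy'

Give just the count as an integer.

2

A → no match
B → match
C → match
D → no match
E → no match — must start with 'x'
Total matched: 2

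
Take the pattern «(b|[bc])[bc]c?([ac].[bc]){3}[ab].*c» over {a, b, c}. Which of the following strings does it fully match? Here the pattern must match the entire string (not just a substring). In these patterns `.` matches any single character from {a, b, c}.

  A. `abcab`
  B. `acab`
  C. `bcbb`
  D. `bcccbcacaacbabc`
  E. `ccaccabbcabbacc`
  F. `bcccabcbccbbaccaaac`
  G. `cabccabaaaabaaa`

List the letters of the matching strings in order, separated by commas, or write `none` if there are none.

D, E, F

A. `abcab` → no match — must end with `c`
B. `acab` → no match — must end with `c`
C. `bcbb` → no match — must end with `c`
D → match
E → match
F → match
G → no match — must end with `c`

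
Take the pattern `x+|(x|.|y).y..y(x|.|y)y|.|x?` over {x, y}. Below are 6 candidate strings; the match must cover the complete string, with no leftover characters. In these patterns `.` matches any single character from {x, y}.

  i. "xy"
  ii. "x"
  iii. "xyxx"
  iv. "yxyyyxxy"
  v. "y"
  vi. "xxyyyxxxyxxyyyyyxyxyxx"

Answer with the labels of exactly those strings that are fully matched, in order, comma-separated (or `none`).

ii, v

i → no match
ii → match
iii → no match
iv → no match
v → match
vi → no match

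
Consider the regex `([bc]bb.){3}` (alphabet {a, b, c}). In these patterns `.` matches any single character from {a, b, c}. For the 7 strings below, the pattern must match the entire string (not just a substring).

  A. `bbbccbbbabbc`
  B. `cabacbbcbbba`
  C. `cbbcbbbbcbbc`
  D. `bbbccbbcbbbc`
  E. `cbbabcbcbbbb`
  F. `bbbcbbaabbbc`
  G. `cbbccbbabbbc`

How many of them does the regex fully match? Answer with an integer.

3

A → no match
B → no match
C → match
D → match
E → no match
F → no match
G → match
Total matched: 3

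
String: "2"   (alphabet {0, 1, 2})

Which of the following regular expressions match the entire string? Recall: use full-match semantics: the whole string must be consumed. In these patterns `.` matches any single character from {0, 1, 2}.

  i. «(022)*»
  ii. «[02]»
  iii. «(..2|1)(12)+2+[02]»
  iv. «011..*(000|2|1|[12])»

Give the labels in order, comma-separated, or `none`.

ii

i → no match
ii → match
iii → no match
iv → no match — must start with "011"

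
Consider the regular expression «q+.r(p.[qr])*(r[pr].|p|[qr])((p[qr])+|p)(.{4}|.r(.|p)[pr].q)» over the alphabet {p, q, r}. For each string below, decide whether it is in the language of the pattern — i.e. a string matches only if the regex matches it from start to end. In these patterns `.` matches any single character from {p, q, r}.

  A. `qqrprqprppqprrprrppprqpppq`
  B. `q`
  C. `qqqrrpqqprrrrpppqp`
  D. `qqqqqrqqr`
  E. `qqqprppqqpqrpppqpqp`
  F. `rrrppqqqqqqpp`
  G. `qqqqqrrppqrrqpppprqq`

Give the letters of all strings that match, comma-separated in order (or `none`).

none

A → no match
B. `q` → no match
C → no match
D. `qqqqqrqqr` → no match
E → no match
F → no match — must start with `q`
G → no match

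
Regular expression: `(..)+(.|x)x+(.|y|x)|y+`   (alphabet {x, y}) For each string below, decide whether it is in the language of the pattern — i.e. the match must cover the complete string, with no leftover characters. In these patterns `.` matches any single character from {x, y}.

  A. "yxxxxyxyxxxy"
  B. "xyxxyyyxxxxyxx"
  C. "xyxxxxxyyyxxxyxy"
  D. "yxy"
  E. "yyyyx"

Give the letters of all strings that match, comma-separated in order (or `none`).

A

A → match
B → no match
C → no match
D → no match
E → no match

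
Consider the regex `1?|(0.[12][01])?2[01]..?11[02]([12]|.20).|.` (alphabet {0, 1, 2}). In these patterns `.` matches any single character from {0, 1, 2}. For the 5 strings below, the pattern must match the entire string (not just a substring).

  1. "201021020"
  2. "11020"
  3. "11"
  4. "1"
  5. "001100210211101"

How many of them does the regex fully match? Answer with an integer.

1 → no match
2 → no match
3 → no match
4 → match
5 → no match
Total matched: 1

1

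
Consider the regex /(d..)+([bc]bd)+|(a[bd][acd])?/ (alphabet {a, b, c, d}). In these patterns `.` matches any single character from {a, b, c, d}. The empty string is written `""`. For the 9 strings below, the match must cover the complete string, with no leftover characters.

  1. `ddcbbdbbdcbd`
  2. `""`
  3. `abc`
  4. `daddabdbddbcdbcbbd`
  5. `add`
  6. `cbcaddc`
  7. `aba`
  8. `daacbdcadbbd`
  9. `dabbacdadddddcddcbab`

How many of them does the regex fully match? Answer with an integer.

1. `ddcbbdbbdcbd` → match
2. `""` → match
3. `abc` → match
4 → match
5. `add` → match
6. `cbcaddc` → no match
7. `aba` → match
8. `daacbdcadbbd` → no match
9 → no match
Total matched: 6

6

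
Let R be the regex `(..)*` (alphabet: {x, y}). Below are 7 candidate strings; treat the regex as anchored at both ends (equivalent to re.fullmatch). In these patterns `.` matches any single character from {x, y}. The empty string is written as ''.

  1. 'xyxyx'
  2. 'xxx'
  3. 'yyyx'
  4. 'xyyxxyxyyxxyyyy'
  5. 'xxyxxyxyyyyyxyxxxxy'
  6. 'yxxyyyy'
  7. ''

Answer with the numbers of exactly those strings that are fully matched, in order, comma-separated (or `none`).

1 → no match
2 → no match
3 → match
4 → no match
5 → no match
6 → no match
7 → match

3, 7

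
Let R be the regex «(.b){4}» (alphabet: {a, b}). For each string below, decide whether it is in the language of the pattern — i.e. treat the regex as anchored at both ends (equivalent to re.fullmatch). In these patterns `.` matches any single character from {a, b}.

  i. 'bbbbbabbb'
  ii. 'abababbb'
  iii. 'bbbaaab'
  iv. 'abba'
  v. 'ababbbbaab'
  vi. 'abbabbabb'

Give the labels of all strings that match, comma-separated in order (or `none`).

i → no match
ii → match
iii → no match
iv → no match — must end with 'b'
v → no match
vi → no match

ii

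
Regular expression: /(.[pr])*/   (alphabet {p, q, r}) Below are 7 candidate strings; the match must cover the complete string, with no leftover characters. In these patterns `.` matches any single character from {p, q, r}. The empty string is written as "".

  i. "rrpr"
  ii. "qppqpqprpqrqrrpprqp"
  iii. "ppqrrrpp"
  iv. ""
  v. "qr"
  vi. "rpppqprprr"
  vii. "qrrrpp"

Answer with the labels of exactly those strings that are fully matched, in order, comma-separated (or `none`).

i, iii, iv, v, vi, vii

i → match
ii → no match
iii → match
iv → match
v → match
vi → match
vii → match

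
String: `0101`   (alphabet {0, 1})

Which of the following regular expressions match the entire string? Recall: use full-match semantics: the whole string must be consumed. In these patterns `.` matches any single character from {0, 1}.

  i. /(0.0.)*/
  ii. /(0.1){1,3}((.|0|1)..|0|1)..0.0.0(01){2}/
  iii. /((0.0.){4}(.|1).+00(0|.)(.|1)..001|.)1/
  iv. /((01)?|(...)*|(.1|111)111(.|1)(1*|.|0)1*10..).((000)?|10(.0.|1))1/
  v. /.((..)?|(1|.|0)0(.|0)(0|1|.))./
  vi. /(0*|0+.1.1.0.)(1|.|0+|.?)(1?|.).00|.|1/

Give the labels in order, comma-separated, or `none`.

i, iv, v

i → match
ii → no match
iii → no match
iv → match
v → match
vi → no match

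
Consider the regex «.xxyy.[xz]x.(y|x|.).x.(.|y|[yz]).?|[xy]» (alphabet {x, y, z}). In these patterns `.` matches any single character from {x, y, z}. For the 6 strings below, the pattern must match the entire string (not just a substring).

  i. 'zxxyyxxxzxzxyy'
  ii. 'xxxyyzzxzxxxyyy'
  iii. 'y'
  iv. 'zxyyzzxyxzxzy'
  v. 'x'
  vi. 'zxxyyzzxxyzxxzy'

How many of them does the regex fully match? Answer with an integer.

5

i → match
ii → match
iii → match
iv → no match
v → match
vi → match
Total matched: 5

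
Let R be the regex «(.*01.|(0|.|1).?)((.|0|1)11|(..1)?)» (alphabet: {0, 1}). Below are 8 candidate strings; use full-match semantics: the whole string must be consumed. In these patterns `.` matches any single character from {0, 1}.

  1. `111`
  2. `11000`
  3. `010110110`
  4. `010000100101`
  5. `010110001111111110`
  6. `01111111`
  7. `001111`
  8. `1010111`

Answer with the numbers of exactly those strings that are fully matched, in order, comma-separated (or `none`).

1 → no match
2 → no match
3 → no match
4 → no match
5 → no match
6 → no match
7 → no match
8 → match

8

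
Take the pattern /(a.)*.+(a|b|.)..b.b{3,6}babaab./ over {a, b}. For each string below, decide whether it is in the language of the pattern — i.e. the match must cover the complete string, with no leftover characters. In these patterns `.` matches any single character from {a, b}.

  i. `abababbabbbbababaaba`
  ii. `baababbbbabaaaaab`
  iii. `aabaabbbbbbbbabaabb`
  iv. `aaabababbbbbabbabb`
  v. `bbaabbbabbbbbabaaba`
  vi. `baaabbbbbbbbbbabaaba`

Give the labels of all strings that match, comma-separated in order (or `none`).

iii, v, vi

i → no match
ii → no match
iii → match
iv → no match
v → match
vi → match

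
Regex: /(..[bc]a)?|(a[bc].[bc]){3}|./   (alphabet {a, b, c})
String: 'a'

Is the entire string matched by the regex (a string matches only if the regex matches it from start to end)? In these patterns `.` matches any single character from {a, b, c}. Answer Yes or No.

Yes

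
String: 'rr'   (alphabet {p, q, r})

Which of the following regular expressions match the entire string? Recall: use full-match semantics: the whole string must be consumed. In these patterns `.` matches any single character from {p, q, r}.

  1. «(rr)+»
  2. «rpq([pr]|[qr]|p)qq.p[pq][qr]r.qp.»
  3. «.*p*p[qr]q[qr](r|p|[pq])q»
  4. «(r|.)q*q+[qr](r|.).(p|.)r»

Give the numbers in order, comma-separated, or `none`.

1

1 → match
2 → no match — must start with 'rpq'
3 → no match — must end with 'q'
4 → no match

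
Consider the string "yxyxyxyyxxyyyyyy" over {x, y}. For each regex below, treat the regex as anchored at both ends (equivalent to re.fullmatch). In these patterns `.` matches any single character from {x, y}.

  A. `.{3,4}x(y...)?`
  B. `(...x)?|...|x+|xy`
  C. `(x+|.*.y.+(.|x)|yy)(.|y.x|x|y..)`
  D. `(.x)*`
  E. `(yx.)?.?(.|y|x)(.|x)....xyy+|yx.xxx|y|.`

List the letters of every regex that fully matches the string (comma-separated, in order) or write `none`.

C, E

A → no match
B → no match
C → match
D → no match
E → match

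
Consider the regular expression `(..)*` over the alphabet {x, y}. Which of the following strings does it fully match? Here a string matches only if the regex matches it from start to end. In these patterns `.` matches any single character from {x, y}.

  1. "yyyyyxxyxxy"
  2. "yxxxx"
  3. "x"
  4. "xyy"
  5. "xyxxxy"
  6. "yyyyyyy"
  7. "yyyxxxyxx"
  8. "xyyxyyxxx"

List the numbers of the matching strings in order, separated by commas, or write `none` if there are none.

1. "yyyyyxxyxxy" → no match
2. "yxxxx" → no match
3. "x" → no match
4. "xyy" → no match
5. "xyxxxy" → match
6. "yyyyyyy" → no match
7. "yyyxxxyxx" → no match
8. "xyyxyyxxx" → no match

5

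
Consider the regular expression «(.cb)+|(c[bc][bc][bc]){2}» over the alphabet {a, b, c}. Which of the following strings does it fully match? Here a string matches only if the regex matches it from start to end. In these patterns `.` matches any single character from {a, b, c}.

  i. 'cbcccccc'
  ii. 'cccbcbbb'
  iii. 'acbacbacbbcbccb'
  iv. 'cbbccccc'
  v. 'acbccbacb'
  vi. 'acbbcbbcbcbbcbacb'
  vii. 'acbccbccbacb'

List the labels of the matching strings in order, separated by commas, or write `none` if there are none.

i → match
ii → match
iii → match
iv → match
v → match
vi → no match
vii → match

i, ii, iii, iv, v, vii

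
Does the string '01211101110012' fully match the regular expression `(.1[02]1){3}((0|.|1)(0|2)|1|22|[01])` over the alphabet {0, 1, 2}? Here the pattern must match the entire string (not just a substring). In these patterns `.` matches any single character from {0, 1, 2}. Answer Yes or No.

No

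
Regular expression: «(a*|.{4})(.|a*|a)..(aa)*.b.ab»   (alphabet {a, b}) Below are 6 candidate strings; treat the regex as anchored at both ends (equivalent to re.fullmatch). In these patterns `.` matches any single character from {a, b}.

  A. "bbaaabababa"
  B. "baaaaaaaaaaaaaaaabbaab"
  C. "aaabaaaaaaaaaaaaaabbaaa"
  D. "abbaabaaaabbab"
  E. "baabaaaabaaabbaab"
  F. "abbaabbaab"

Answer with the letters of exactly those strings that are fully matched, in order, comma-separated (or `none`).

A → no match — must end with "ab"
B → match
C → no match — must end with "ab"
D → match
E → match
F → match

B, D, E, F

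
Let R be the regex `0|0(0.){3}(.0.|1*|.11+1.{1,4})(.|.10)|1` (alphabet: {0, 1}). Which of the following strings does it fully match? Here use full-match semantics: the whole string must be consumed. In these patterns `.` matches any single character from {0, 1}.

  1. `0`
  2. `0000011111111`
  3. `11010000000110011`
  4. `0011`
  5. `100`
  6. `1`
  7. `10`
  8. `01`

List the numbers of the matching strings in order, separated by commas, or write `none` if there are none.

1, 6

1. `0` → match
2 → no match
3 → no match
4. `0011` → no match
5. `100` → no match
6. `1` → match
7. `10` → no match
8. `01` → no match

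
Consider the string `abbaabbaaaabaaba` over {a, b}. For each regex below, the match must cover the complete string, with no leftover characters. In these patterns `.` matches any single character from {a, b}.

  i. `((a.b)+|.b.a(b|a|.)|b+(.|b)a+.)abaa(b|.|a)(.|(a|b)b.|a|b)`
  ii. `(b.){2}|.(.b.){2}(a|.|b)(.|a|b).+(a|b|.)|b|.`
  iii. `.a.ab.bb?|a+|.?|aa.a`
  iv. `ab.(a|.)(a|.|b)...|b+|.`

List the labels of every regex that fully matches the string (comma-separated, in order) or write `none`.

ii

i → no match
ii → match
iii → no match
iv → no match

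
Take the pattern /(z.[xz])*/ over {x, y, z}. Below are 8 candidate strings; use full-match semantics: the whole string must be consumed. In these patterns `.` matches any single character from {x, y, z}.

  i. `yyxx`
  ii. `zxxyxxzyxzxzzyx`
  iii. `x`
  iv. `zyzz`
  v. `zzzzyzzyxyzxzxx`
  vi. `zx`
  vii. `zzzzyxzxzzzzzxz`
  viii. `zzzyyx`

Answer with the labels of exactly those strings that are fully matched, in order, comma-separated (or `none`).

vii

i → no match
ii → no match
iii → no match
iv → no match
v → no match
vi → no match
vii → match
viii → no match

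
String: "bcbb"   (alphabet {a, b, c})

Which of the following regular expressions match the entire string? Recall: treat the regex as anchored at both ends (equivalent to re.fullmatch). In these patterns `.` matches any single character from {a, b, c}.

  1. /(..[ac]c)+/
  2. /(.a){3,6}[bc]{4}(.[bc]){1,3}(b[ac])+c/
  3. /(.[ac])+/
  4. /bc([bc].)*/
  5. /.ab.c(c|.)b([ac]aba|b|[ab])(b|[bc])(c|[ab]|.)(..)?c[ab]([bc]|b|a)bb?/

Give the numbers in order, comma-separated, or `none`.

1 → no match — must end with "c"
2 → no match — must end with "c"
3 → no match
4 → match
5 → no match

4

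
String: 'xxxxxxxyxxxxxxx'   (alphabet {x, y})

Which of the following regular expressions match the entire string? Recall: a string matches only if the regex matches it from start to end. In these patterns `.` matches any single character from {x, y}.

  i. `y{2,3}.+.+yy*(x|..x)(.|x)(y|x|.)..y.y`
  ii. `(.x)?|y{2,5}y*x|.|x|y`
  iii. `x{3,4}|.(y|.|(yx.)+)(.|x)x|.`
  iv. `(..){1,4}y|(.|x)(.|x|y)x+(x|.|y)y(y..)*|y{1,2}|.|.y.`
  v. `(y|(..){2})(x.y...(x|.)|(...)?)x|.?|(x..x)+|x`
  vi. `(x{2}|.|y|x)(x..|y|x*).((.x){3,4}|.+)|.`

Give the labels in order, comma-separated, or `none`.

i → no match — must start with 'y'
ii → no match
iii → no match
iv → no match
v → no match
vi → match

vi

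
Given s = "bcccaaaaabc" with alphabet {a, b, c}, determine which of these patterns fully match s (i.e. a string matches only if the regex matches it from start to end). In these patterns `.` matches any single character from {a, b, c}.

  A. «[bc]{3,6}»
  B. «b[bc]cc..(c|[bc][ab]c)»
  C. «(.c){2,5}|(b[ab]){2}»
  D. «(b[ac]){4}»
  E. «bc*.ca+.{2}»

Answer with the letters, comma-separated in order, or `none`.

E

A → no match
B → no match
C → no match
D → no match
E → match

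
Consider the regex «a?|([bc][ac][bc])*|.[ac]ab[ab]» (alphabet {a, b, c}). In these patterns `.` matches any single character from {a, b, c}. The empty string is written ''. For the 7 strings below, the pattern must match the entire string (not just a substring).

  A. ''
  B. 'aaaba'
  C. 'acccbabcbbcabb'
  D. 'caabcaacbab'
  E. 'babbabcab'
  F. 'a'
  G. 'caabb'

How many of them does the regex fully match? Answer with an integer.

5

A → match
B → match
C → no match
D → no match
E → match
F → match
G → match
Total matched: 5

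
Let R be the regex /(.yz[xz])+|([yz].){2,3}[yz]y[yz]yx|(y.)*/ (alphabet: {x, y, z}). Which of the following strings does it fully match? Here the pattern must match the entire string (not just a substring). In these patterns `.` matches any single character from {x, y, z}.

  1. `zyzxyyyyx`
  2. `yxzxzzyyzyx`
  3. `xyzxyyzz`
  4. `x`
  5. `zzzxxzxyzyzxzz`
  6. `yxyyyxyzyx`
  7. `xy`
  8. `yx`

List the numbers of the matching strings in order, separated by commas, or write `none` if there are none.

1, 2, 3, 6, 8

1. `zyzxyyyyx` → match
2. `yxzxzzyyzyx` → match
3. `xyzxyyzz` → match
4. `x` → no match
5 → no match
6. `yxyyyxyzyx` → match
7. `xy` → no match
8. `yx` → match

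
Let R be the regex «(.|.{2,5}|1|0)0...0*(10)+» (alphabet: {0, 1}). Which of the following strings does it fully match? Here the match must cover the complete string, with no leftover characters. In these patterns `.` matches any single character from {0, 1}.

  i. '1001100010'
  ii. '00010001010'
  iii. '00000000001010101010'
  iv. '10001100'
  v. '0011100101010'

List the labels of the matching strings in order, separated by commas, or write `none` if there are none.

i, ii, iii, v

i → match
ii → match
iii → match
iv → no match — must end with '10'
v → match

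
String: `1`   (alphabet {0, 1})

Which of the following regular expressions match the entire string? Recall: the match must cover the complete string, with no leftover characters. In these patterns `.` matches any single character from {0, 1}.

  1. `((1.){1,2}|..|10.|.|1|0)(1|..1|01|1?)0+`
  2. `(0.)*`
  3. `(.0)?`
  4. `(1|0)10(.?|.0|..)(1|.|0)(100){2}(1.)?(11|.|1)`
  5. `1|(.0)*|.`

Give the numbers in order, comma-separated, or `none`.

1 → no match — must end with `0`
2 → no match
3 → no match
4 → no match
5 → match

5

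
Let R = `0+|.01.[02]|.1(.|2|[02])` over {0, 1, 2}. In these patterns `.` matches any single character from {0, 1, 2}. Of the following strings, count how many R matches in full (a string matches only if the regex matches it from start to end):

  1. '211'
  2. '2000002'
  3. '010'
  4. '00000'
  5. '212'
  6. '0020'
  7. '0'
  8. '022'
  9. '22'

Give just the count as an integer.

1 → match
2 → no match
3 → match
4 → match
5 → match
6 → no match
7 → match
8 → no match
9 → no match
Total matched: 5

5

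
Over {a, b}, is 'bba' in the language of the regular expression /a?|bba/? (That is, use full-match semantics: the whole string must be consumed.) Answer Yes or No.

Yes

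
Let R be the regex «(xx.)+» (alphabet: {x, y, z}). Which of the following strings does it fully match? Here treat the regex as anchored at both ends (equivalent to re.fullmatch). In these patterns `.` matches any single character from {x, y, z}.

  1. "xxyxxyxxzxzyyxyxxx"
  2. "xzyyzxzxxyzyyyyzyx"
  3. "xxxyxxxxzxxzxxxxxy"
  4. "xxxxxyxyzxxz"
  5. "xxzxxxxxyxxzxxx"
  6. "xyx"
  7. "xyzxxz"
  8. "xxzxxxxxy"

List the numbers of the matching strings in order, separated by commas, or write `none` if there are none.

1 → no match
2 → no match — must start with "xx"
3 → no match
4 → no match
5 → match
6 → no match — must start with "xx"
7 → no match — must start with "xx"
8 → match

5, 8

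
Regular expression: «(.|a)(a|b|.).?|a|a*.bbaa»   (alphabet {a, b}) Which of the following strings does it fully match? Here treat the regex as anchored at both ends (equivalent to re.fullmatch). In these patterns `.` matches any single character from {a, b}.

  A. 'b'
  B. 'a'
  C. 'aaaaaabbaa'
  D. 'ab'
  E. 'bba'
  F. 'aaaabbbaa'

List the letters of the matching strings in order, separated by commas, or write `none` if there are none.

A. 'b' → no match
B. 'a' → match
C. 'aaaaaabbaa' → match
D. 'ab' → match
E. 'bba' → match
F. 'aaaabbbaa' → match

B, C, D, E, F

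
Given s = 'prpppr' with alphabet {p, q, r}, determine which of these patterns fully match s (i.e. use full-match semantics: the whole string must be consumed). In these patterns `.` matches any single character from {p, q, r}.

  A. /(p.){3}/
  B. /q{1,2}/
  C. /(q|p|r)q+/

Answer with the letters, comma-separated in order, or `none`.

A → match
B → no match — must start with 'q'
C → no match — must end with 'q'

A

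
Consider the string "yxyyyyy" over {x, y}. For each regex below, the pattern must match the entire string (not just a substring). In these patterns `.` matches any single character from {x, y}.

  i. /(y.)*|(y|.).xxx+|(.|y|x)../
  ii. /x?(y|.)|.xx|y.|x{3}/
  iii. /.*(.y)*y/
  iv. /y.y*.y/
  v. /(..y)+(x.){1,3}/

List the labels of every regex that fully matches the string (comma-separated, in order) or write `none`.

iii, iv

i → no match
ii → no match
iii → match
iv → match
v → no match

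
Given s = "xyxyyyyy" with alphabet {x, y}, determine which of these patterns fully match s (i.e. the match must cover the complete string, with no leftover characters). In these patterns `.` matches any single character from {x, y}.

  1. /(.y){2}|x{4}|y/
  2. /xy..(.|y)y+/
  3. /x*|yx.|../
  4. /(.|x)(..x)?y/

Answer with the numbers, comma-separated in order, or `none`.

2

1 → no match
2 → match
3 → no match
4 → no match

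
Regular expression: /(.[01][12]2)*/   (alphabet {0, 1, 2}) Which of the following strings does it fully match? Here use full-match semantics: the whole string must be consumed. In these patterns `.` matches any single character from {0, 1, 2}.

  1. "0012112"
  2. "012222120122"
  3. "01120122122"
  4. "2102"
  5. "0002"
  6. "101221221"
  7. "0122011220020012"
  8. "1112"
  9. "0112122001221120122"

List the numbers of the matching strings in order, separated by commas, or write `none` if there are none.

8

1. "0012112" → no match
2. "012222120122" → no match
3. "01120122122" → no match
4. "2102" → no match
5. "0002" → no match
6. "101221221" → no match
7 → no match
8. "1112" → match
9 → no match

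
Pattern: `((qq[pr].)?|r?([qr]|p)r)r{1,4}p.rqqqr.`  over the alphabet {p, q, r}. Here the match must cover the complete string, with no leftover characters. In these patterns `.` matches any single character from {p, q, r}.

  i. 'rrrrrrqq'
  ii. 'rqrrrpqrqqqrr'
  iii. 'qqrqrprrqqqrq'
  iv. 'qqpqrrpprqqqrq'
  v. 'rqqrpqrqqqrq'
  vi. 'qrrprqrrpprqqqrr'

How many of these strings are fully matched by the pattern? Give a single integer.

3

i → no match
ii → match
iii → match
iv → match
v → no match
vi → no match
Total matched: 3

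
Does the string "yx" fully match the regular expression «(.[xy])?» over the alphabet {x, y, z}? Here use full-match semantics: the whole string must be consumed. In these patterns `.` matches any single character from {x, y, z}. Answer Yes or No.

Yes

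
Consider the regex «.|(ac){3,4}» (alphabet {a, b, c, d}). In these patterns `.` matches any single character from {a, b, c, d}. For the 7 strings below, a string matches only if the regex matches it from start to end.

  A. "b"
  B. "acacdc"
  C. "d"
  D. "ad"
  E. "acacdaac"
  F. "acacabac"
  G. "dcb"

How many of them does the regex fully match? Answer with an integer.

2

A → match
B → no match
C → match
D → no match
E → no match
F → no match
G → no match
Total matched: 2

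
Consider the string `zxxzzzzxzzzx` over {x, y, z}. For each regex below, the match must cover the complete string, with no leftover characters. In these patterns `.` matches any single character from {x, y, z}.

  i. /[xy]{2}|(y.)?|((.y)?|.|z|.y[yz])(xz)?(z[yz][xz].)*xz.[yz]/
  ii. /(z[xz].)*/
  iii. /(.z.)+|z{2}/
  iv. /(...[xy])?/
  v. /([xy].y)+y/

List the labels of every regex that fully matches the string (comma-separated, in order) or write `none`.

ii

i → no match
ii → match
iii → no match
iv → no match
v → no match — must end with `yy`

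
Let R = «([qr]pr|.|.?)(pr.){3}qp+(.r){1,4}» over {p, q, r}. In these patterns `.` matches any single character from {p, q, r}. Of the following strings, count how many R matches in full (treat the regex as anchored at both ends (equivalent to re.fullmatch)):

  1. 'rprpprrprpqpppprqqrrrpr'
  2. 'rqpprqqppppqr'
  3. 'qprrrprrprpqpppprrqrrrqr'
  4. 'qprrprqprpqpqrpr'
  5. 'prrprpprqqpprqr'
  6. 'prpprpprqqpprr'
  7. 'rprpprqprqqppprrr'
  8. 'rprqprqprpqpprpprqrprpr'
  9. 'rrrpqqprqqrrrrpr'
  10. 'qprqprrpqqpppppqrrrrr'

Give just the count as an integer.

1 → no match
2 → no match
3 → no match
4 → match
5 → match
6 → match
7 → match
8 → no match
9 → no match
10 → no match
Total matched: 4

4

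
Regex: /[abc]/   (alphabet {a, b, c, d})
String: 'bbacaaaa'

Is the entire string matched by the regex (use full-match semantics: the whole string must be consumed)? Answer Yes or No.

No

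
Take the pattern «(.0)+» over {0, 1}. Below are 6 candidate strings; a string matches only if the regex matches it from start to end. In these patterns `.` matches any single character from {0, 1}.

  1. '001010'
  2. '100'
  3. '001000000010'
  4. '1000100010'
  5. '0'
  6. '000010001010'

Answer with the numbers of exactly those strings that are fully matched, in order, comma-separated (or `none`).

1 → match
2 → no match
3 → match
4 → match
5 → no match
6 → match

1, 3, 4, 6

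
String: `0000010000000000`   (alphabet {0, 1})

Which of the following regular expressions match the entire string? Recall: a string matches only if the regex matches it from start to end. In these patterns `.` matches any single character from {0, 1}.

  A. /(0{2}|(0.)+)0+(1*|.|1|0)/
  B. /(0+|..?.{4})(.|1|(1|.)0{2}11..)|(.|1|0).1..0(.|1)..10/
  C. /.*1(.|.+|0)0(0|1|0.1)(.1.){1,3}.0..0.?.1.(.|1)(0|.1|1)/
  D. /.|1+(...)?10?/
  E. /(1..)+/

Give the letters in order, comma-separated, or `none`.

A

A → match
B → no match
C → no match
D → no match
E → no match — must start with `1`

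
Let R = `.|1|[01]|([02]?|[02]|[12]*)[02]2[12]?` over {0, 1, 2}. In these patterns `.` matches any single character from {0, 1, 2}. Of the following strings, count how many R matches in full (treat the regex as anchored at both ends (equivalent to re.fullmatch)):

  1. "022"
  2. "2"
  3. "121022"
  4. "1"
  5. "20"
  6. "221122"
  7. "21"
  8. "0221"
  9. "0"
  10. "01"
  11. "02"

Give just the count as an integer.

1. "022" → match
2. "2" → match
3. "121022" → match
4. "1" → match
5. "20" → no match
6. "221122" → match
7. "21" → no match
8. "0221" → match
9. "0" → match
10. "01" → no match
11. "02" → match
Total matched: 8

8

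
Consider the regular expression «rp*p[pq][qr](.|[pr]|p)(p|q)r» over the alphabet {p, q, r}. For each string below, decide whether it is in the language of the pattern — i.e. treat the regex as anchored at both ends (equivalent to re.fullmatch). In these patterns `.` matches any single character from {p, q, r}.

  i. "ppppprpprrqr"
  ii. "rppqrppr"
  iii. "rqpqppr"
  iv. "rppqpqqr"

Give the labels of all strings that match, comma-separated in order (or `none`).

i. "ppppprpprrqr" → no match — must start with "r"
ii. "rppqrppr" → match
iii. "rqpqppr" → no match
iv. "rppqpqqr" → no match

ii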